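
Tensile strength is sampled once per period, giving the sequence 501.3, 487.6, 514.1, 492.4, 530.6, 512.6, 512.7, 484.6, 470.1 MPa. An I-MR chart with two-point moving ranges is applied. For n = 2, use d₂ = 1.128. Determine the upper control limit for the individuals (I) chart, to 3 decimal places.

554.124

X̄ = (501.3 + 487.6 + 514.1 + 492.4 + 530.6 + 512.6 + 512.7 + 484.6 + 470.1) / 9 = 500.6667
Moving ranges: 13.7, 26.5, 21.7, 38.2, 18.0, 0.1, 28.1, 14.5; M̄R̄ = 160.8000 / 8 = 20.1000
UCL = X̄ + 3·M̄R̄/d₂ = 500.6667 + 3 × 20.1000 / 1.128 = 554.1241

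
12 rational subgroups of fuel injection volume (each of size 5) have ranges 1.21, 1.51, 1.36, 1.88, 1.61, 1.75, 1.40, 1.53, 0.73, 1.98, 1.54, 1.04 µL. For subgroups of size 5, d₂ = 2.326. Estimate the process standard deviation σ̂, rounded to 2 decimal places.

R̄ = (1.21 + 1.51 + 1.36 + 1.88 + 1.61 + 1.75 + 1.40 + 1.53 + 0.73 + 1.98 + 1.54 + 1.04) / 12 = 1.4617
σ̂ = R̄ / d₂ = 1.4617 / 2.326 = 0.6284

0.63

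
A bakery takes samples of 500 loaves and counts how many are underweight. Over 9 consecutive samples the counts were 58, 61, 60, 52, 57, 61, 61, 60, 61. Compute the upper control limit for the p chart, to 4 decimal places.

p̄ = Σdᵢ / (k·n) = 531 / (9 × 500) = 0.11800
UCL = p̄ + 3·√(p̄(1−p̄)/n) = 0.11800 + 3 × √(0.11800×0.88200/500) = 0.11800 + 3 × 0.01443 = 0.16128

0.1613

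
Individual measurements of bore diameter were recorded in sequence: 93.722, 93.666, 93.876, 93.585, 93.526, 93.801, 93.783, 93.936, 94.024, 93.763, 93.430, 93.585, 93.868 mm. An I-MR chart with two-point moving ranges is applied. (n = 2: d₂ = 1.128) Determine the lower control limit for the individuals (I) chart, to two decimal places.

X̄ = (93.722 + 93.666 + 93.876 + 93.585 + 93.526 + 93.801 + 93.783 + 93.936 + 94.024 + 93.763 + 93.430 + 93.585 + 93.868) / 13 = 93.7358
Moving ranges: 0.056, 0.210, 0.291, 0.059, 0.275, 0.018, 0.153, 0.088, 0.261, 0.333, 0.155, 0.283; M̄R̄ = 2.1820 / 12 = 0.1818
LCL = X̄ − 3·M̄R̄/d₂ = 93.7358 − 3 × 0.1818 / 1.128 = 93.2522

93.25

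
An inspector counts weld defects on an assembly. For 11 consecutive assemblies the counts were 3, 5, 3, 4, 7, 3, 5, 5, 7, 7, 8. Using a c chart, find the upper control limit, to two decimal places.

c̄ = (3 + 5 + 3 + 4 + 7 + 3 + 5 + 5 + 7 + 7 + 8) / 11 = 57 / 11 = 5.1818
UCL = c̄ + 3√c̄ = 5.1818 + 3 × √5.1818 = 5.1818 + 3 × 2.2764 = 12.0109

12.01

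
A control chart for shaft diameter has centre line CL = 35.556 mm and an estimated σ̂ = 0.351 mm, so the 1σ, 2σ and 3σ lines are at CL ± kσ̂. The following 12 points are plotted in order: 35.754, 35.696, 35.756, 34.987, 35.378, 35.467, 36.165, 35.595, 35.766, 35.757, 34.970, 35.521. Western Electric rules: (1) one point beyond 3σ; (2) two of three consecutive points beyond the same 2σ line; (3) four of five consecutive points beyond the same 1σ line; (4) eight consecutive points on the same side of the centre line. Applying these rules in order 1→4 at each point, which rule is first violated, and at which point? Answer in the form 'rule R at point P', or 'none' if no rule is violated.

Zone of each point (C = within 1σ̂, B = 1σ̂–2σ̂, A = 2σ̂–3σ̂, * = beyond 3σ̂; sign = side of CL): 1:+C, 2:+C, 3:+C, 4:-B, 5:-C, 6:-C, 7:+B, 8:+C, 9:+C, 10:+C, 11:-B, 12:-C
No rule fires across all 12 points.

none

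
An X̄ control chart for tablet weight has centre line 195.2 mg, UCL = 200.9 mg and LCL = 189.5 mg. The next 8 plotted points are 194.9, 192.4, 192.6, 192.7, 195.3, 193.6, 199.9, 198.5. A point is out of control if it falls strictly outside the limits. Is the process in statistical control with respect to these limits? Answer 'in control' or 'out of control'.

in control

All 8 points lie within [189.5, 200.9].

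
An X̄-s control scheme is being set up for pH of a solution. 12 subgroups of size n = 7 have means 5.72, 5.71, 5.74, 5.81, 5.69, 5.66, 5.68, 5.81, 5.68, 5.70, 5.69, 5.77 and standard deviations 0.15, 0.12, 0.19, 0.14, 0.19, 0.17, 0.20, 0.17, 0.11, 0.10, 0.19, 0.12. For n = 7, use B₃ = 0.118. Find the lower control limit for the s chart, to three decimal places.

s̄ = (0.15 + 0.12 + 0.19 + 0.14 + 0.19 + 0.17 + 0.20 + 0.17 + 0.11 + 0.10 + 0.19 + 0.12) / 12 = 0.1542
LCL_s = B₃·s̄ = 0.118 × 0.1542 = 0.0182

0.018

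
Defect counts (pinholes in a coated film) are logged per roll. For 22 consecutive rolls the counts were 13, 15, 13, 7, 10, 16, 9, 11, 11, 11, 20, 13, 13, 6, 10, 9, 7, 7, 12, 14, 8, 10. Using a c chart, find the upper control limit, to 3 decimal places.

c̄ = (13 + 15 + 13 + 7 + 10 + 16 + 9 + 11 + 11 + 11 + 20 + 13 + 13 + 6 + 10 + 9 + 7 + 7 + 12 + 14 + 8 + 10) / 22 = 245 / 22 = 11.1364
UCL = c̄ + 3√c̄ = 11.1364 + 3 × √11.1364 = 11.1364 + 3 × 3.3371 = 21.1477

21.148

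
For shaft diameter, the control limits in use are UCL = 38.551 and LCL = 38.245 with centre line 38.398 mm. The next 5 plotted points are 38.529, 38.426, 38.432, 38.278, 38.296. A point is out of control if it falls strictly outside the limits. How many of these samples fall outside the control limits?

All 5 points lie within [38.245, 38.551].

0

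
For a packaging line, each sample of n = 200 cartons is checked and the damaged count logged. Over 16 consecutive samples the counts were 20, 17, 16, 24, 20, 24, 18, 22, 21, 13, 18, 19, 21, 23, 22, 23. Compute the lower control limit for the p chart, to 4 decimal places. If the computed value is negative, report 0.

p̄ = Σdᵢ / (k·n) = 321 / (16 × 200) = 0.10031
LCL = p̄ − 3·√(p̄(1−p̄)/n) = 0.10031 − 3 × 0.02124 = 0.03658

0.0366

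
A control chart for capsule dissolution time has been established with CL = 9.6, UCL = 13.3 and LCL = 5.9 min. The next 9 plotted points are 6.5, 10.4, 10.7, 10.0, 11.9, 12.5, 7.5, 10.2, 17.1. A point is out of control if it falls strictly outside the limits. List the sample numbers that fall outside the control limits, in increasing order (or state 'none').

9

Compare each point to [5.9, 13.3]: sample 9 = 17.1 > UCL.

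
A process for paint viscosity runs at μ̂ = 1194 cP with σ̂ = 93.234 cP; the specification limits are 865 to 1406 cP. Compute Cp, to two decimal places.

0.97

Cp = (USL − LSL) / (6σ̂) = (1406 − 865) / (6 × 93.234) = 541.0000 / 559.4040 = 0.9671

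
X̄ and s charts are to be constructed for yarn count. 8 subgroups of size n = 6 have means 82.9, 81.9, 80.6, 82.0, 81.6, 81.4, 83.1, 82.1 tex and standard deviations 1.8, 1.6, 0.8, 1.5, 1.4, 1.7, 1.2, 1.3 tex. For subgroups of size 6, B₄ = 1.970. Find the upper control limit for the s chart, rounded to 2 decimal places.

s̄ = (1.8 + 1.6 + 0.8 + 1.5 + 1.4 + 1.7 + 1.2 + 1.3) / 8 = 1.4125
UCL_s = B₄·s̄ = 1.970 × 1.4125 = 2.7826

2.78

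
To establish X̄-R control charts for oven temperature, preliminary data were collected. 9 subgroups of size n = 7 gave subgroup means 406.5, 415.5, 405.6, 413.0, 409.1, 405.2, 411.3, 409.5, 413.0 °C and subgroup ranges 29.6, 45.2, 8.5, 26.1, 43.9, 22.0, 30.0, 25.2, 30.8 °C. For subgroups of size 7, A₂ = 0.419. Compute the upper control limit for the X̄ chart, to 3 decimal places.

X̄̄ = (406.5 + 415.5 + 405.6 + 413.0 + 409.1 + 405.2 + 411.3 + 409.5 + 413.0) / 9 = 3688.7000 / 9 = 409.8556
R̄ = (29.6 + 45.2 + 8.5 + 26.1 + 43.9 + 22.0 + 30.0 + 25.2 + 30.8) / 9 = 261.3000 / 9 = 29.0333
UCL = X̄̄ + A₂·R̄ = 409.8556 + 0.419 × 29.0333 = 422.0205

422.021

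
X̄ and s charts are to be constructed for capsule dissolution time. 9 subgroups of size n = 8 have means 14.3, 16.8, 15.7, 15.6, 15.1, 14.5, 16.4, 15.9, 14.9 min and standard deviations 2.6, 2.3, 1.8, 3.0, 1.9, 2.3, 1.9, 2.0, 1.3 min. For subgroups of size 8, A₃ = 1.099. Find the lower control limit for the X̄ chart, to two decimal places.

X̄̄ = (14.3 + 16.8 + 15.7 + 15.6 + 15.1 + 14.5 + 16.4 + 15.9 + 14.9) / 9 = 15.4667
s̄ = (2.6 + 2.3 + 1.8 + 3.0 + 1.9 + 2.3 + 1.9 + 2.0 + 1.3) / 9 = 2.1222
LCL = X̄̄ − A₃·s̄ = 15.4667 − 1.099 × 2.1222 = 13.1343

13.13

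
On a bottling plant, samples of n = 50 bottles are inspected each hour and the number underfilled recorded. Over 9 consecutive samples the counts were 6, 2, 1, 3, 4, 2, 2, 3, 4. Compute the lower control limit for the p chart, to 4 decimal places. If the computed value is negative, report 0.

0.0000

p̄ = Σdᵢ / (k·n) = 27 / (9 × 50) = 0.06000
LCL = p̄ − 3·√(p̄(1−p̄)/n) = 0.06000 − 3 × 0.03359 = -0.04076 → 0 (negative, so LCL = 0)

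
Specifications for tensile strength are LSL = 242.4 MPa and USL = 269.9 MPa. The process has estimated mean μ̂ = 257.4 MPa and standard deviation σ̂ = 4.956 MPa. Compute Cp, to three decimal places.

Cp = (USL − LSL) / (6σ̂) = (269.9 − 242.4) / (6 × 4.956) = 27.5000 / 29.7360 = 0.9248

0.925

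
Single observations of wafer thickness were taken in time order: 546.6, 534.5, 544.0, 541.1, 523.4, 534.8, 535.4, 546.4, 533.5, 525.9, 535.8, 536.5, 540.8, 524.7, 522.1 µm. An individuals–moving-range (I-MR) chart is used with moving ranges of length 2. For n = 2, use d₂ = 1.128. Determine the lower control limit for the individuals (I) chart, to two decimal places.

X̄ = (546.6 + 534.5 + 544.0 + 541.1 + 523.4 + 534.8 + 535.4 + 546.4 + 533.5 + 525.9 + 535.8 + 536.5 + 540.8 + 524.7 + 522.1) / 15 = 535.0333
Moving ranges: 12.1, 9.5, 2.9, 17.7, 11.4, 0.6, 11.0, 12.9, 7.6, 9.9, 0.7, 4.3, 16.1, 2.6; M̄R̄ = 119.3000 / 14 = 8.5214
LCL = X̄ − 3·M̄R̄/d₂ = 535.0333 − 3 × 8.5214 / 1.128 = 512.3700

512.37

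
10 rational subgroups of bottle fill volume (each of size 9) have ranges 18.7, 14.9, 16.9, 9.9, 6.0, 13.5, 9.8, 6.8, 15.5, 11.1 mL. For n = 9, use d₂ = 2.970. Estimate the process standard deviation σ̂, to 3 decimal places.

4.145

R̄ = (18.7 + 14.9 + 16.9 + 9.9 + 6.0 + 13.5 + 9.8 + 6.8 + 15.5 + 11.1) / 10 = 12.3100
σ̂ = R̄ / d₂ = 12.3100 / 2.970 = 4.1448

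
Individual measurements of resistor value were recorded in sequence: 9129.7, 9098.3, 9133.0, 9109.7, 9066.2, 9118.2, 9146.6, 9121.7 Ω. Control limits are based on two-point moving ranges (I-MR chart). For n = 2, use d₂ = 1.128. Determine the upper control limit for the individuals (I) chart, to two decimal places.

X̄ = (9129.7 + 9098.3 + 9133.0 + 9109.7 + 9066.2 + 9118.2 + 9146.6 + 9121.7) / 8 = 9115.4250
Moving ranges: 31.4, 34.7, 23.3, 43.5, 52.0, 28.4, 24.9; M̄R̄ = 238.2000 / 7 = 34.0286
UCL = X̄ + 3·M̄R̄/d₂ = 9115.4250 + 3 × 34.0286 / 1.128 = 9205.9265

9205.93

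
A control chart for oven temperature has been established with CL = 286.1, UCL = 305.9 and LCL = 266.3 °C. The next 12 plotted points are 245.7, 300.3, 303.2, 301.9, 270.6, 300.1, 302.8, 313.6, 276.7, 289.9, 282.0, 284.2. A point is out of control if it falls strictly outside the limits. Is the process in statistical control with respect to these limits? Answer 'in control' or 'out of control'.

Compare each point to [266.3, 305.9]: sample 1 = 245.7 < LCL; sample 8 = 313.6 > UCL.

out of control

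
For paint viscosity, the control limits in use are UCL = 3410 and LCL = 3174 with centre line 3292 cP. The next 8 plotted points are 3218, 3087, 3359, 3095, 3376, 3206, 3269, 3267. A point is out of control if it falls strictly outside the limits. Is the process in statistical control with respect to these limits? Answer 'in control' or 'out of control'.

out of control

Compare each point to [3174, 3410]: sample 2 = 3087 < LCL; sample 4 = 3095 < LCL.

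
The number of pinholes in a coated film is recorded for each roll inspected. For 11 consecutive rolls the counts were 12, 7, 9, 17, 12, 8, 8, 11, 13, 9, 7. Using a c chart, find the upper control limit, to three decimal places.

c̄ = (12 + 7 + 9 + 17 + 12 + 8 + 8 + 11 + 13 + 9 + 7) / 11 = 113 / 11 = 10.2727
UCL = c̄ + 3√c̄ = 10.2727 + 3 × √10.2727 = 10.2727 + 3 × 3.2051 = 19.8881

19.888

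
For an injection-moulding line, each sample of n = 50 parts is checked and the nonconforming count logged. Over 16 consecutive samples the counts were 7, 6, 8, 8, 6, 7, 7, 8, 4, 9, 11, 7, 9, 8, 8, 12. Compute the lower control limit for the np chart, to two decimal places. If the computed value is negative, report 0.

p̄ = Σdᵢ / (k·n) = 125 / (16 × 50) = 0.15625
LCL = np̄ − 3·√(np̄(1−p̄)) = 7.8125 − 3 × 2.5674 = 0.1102

0.11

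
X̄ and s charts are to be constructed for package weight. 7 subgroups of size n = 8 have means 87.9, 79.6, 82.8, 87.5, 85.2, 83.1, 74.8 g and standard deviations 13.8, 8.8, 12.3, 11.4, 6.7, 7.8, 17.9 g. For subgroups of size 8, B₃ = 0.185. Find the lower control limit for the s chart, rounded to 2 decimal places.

s̄ = (13.8 + 8.8 + 12.3 + 11.4 + 6.7 + 7.8 + 17.9) / 7 = 11.2429
LCL_s = B₃·s̄ = 0.185 × 11.2429 = 2.0799

2.08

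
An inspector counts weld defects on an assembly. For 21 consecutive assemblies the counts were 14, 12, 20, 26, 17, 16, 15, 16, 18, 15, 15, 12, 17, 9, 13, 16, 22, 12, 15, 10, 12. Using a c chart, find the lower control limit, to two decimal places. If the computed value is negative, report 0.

3.59

c̄ = (14 + 12 + 20 + 26 + 17 + 16 + 15 + 16 + 18 + 15 + 15 + 12 + 17 + 9 + 13 + 16 + 22 + 12 + 15 + 10 + 12) / 21 = 322 / 21 = 15.3333
LCL = c̄ − 3√c̄ = 15.3333 − 3 × 3.9158 = 3.5860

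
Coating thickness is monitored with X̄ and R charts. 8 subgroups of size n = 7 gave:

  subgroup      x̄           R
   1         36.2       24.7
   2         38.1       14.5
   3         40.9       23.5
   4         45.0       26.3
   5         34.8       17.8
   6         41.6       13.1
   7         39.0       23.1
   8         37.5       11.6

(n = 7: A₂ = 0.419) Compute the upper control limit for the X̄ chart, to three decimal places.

X̄̄ = (36.2 + 38.1 + 40.9 + 45.0 + 34.8 + 41.6 + 39.0 + 37.5) / 8 = 313.1000 / 8 = 39.1375
R̄ = (24.7 + 14.5 + 23.5 + 26.3 + 17.8 + 13.1 + 23.1 + 11.6) / 8 = 154.6000 / 8 = 19.3250
UCL = X̄̄ + A₂·R̄ = 39.1375 + 0.419 × 19.3250 = 47.2347

47.235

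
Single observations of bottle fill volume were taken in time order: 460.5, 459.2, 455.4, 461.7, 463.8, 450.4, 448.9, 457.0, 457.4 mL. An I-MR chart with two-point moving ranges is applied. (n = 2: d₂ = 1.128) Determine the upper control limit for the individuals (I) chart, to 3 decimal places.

469.412

X̄ = (460.5 + 459.2 + 455.4 + 461.7 + 463.8 + 450.4 + 448.9 + 457.0 + 457.4) / 9 = 457.1444
Moving ranges: 1.3, 3.8, 6.3, 2.1, 13.4, 1.5, 8.1, 0.4; M̄R̄ = 36.9000 / 8 = 4.6125
UCL = X̄ + 3·M̄R̄/d₂ = 457.1444 + 3 × 4.6125 / 1.128 = 469.4117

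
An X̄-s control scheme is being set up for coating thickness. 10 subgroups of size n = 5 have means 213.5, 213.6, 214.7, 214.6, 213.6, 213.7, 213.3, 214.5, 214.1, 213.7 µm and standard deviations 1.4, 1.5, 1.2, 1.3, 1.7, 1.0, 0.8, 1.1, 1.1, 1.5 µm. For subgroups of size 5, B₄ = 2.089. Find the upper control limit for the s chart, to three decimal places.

2.632

s̄ = (1.4 + 1.5 + 1.2 + 1.3 + 1.7 + 1.0 + 0.8 + 1.1 + 1.1 + 1.5) / 10 = 1.2600
UCL_s = B₄·s̄ = 2.089 × 1.2600 = 2.6321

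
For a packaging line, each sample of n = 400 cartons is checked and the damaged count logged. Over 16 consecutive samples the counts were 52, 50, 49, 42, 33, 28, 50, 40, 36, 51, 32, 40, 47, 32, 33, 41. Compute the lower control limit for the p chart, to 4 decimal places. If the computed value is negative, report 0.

0.0570

p̄ = Σdᵢ / (k·n) = 656 / (16 × 400) = 0.10250
LCL = p̄ − 3·√(p̄(1−p̄)/n) = 0.10250 − 3 × 0.01517 = 0.05700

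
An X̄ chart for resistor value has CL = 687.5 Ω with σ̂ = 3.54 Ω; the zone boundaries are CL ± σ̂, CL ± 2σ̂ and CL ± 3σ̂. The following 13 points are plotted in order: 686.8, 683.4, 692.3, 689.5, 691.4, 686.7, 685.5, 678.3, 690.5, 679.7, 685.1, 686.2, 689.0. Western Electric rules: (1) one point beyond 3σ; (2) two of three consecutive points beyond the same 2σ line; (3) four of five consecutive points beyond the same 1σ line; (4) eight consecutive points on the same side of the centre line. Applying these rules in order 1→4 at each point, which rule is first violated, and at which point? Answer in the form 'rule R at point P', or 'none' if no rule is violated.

rule 2 at point 10

Zone of each point (C = within 1σ̂, B = 1σ̂–2σ̂, A = 2σ̂–3σ̂, * = beyond 3σ̂; sign = side of CL): 1:-C, 2:-B, 3:+B, 4:+C, 5:+B, 6:-C, 7:-C, 8:-A, 9:+C, 10:-A, 11:-C, 12:-C, 13:+C
Rule 2 (two of three consecutive points beyond the same 2σ limit) is satisfied at point 10.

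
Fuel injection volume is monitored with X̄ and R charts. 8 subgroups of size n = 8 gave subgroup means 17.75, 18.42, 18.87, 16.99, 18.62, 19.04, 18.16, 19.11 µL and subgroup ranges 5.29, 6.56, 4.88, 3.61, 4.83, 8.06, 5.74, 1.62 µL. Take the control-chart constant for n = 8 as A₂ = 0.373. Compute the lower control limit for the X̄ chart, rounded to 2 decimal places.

16.48

X̄̄ = (17.75 + 18.42 + 18.87 + 16.99 + 18.62 + 19.04 + 18.16 + 19.11) / 8 = 146.9600 / 8 = 18.3700
R̄ = (5.29 + 6.56 + 4.88 + 3.61 + 4.83 + 8.06 + 5.74 + 1.62) / 8 = 40.5900 / 8 = 5.0738
LCL = X̄̄ − A₂·R̄ = 18.3700 − 0.373 × 5.0738 = 16.4775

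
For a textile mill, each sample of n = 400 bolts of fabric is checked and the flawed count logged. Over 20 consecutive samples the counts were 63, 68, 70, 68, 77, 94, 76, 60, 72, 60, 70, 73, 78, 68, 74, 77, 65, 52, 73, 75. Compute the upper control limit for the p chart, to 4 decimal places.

0.2338

p̄ = Σdᵢ / (k·n) = 1413 / (20 × 400) = 0.17663
UCL = p̄ + 3·√(p̄(1−p̄)/n) = 0.17663 + 3 × √(0.17663×0.82337/400) = 0.17663 + 3 × 0.01907 = 0.23383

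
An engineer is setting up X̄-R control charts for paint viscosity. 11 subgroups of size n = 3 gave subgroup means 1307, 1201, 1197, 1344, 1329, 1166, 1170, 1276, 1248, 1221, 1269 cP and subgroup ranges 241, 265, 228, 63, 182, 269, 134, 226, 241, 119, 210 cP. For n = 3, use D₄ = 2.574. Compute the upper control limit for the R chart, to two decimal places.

509.65

R̄ = (241 + 265 + 228 + 63 + 182 + 269 + 134 + 226 + 241 + 119 + 210) / 11 = 2178.0000 / 11 = 198.0000
UCL_R = D₄·R̄ = 2.574 × 198.0000 = 509.6520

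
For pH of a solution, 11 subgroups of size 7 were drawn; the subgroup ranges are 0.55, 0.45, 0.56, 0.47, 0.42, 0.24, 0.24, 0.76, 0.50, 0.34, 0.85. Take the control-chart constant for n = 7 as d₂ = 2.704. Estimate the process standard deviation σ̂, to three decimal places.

R̄ = (0.55 + 0.45 + 0.56 + 0.47 + 0.42 + 0.24 + 0.24 + 0.76 + 0.50 + 0.34 + 0.85) / 11 = 0.4891
σ̂ = R̄ / d₂ = 0.4891 / 2.704 = 0.1809

0.181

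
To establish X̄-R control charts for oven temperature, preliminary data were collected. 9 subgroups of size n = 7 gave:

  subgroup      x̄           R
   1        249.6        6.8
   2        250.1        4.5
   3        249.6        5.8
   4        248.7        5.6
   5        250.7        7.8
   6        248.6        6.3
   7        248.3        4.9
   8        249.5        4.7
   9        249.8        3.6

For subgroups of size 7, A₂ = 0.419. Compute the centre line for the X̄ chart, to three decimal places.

249.433

X̄̄ = (249.6 + 250.1 + 249.6 + 248.7 + 250.7 + 248.6 + 248.3 + 249.5 + 249.8) / 9 = 2244.9000 / 9 = 249.4333
CL = X̄̄ = 249.4333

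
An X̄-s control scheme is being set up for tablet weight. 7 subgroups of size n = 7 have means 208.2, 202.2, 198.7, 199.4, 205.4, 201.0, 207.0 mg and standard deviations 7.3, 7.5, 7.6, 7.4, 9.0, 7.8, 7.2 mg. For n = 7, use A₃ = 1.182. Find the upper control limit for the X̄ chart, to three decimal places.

X̄̄ = (208.2 + 202.2 + 198.7 + 199.4 + 205.4 + 201.0 + 207.0) / 7 = 203.1286
s̄ = (7.3 + 7.5 + 7.6 + 7.4 + 9.0 + 7.8 + 7.2) / 7 = 7.6857
UCL = X̄̄ + A₃·s̄ = 203.1286 + 1.182 × 7.6857 = 212.2131

212.213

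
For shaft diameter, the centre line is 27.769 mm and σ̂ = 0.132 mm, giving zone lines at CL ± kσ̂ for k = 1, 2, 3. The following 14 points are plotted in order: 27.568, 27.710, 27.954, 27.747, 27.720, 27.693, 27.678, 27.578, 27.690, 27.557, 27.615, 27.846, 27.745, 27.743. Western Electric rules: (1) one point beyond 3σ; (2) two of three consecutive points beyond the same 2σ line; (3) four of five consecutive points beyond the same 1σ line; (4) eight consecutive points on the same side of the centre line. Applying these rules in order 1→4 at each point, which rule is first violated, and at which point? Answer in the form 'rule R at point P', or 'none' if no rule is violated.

Zone of each point (C = within 1σ̂, B = 1σ̂–2σ̂, A = 2σ̂–3σ̂, * = beyond 3σ̂; sign = side of CL): 1:-B, 2:-C, 3:+B, 4:-C, 5:-C, 6:-C, 7:-C, 8:-B, 9:-C, 10:-B, 11:-B, 12:+C, 13:-C, 14:-C
Rule 4 (eight consecutive points on the same side of the centre line) is satisfied at point 11.

rule 4 at point 11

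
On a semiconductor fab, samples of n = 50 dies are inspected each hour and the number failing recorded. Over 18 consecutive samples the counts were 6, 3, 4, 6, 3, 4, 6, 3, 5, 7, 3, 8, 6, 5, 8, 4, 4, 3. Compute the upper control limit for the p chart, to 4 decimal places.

p̄ = Σdᵢ / (k·n) = 88 / (18 × 50) = 0.09778
UCL = p̄ + 3·√(p̄(1−p̄)/n) = 0.09778 + 3 × √(0.09778×0.90222/50) = 0.09778 + 3 × 0.04200 = 0.22379

0.2238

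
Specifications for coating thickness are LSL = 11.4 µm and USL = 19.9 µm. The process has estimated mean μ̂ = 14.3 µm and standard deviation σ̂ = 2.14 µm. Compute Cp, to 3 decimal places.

0.662

Cp = (USL − LSL) / (6σ̂) = (19.9 − 11.4) / (6 × 2.14) = 8.5000 / 12.8400 = 0.6620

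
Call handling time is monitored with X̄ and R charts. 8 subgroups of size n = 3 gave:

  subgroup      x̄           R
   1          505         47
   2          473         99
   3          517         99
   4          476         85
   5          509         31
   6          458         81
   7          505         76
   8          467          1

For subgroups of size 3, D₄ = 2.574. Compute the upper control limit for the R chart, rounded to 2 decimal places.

R̄ = (47 + 99 + 99 + 85 + 31 + 81 + 76 + 1) / 8 = 519.0000 / 8 = 64.8750
UCL_R = D₄·R̄ = 2.574 × 64.8750 = 166.9882

166.99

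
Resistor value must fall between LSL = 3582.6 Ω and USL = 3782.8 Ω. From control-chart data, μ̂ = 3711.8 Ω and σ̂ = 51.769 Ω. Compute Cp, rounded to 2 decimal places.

Cp = (USL − LSL) / (6σ̂) = (3782.8 − 3582.6) / (6 × 51.769) = 200.2000 / 310.6140 = 0.6445

0.64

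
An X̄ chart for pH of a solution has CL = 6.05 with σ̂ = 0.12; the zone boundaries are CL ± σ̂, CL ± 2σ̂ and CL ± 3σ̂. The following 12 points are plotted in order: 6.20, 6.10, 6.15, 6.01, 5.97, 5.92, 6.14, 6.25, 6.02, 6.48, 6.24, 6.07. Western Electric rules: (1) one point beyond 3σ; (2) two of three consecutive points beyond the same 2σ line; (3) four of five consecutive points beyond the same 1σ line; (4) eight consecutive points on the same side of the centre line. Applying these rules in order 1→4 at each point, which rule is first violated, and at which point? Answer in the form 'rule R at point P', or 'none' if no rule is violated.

rule 1 at point 10

Zone of each point (C = within 1σ̂, B = 1σ̂–2σ̂, A = 2σ̂–3σ̂, * = beyond 3σ̂; sign = side of CL): 1:+B, 2:+C, 3:+C, 4:-C, 5:-C, 6:-B, 7:+C, 8:+B, 9:-C, 10:+*, 11:+B, 12:+C
Rule 1 (one point beyond the 3σ limits) is satisfied at point 10.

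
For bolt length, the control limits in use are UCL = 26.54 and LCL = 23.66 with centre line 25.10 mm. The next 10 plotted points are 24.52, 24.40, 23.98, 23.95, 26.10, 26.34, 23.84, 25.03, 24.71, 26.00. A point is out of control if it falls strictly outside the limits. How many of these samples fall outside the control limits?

All 10 points lie within [23.66, 26.54].

0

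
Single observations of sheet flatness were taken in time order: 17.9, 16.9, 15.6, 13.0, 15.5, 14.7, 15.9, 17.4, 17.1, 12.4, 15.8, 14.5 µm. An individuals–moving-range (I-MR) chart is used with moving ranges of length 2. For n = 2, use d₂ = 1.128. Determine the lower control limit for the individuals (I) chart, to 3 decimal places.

X̄ = (17.9 + 16.9 + 15.6 + 13.0 + 15.5 + 14.7 + 15.9 + 17.4 + 17.1 + 12.4 + 15.8 + 14.5) / 12 = 15.5583
Moving ranges: 1.0, 1.3, 2.6, 2.5, 0.8, 1.2, 1.5, 0.3, 4.7, 3.4, 1.3; M̄R̄ = 20.6000 / 11 = 1.8727
LCL = X̄ − 3·M̄R̄/d₂ = 15.5583 − 3 × 1.8727 / 1.128 = 10.5777

10.578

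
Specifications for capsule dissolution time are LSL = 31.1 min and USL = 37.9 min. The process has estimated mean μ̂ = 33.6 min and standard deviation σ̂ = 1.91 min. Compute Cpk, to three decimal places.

0.436

Cpu = (USL − μ̂) / (3σ̂) = (37.9 − 33.6) / (3 × 1.91) = 0.7504; Cpl = (μ̂ − LSL) / (3σ̂) = (33.6 − 31.1) / (3 × 1.91) = 0.4363; Cpk = min(Cpu, Cpl) = 0.4363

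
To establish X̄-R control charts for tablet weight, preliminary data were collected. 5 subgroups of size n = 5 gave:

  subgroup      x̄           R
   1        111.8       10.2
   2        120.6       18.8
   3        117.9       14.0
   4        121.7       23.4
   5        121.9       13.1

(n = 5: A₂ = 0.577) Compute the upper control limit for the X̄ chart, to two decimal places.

127.95

X̄̄ = (111.8 + 120.6 + 117.9 + 121.7 + 121.9) / 5 = 593.9000 / 5 = 118.7800
R̄ = (10.2 + 18.8 + 14.0 + 23.4 + 13.1) / 5 = 79.5000 / 5 = 15.9000
UCL = X̄̄ + A₂·R̄ = 118.7800 + 0.577 × 15.9000 = 127.9543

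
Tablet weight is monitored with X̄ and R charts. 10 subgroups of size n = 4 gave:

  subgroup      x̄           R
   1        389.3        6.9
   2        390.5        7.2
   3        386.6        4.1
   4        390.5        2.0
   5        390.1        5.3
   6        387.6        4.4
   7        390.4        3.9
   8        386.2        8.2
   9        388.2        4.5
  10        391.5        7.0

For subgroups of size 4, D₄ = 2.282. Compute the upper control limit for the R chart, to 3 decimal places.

R̄ = (6.9 + 7.2 + 4.1 + 2.0 + 5.3 + 4.4 + 3.9 + 8.2 + 4.5 + 7.0) / 10 = 53.5000 / 10 = 5.3500
UCL_R = D₄·R̄ = 2.282 × 5.3500 = 12.2087

12.209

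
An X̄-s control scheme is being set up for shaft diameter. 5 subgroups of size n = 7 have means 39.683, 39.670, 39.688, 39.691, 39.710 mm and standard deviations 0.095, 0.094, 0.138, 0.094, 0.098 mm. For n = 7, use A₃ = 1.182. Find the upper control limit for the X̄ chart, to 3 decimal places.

39.811

X̄̄ = (39.683 + 39.670 + 39.688 + 39.691 + 39.710) / 5 = 39.6884
s̄ = (0.095 + 0.094 + 0.138 + 0.094 + 0.098) / 5 = 0.1038
UCL = X̄̄ + A₃·s̄ = 39.6884 + 1.182 × 0.1038 = 39.8111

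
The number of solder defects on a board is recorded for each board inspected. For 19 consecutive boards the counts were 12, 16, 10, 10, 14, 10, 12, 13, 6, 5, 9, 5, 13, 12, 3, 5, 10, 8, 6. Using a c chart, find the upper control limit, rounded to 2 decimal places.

c̄ = (12 + 16 + 10 + 10 + 14 + 10 + 12 + 13 + 6 + 5 + 9 + 5 + 13 + 12 + 3 + 5 + 10 + 8 + 6) / 19 = 179 / 19 = 9.4211
UCL = c̄ + 3√c̄ = 9.4211 + 3 × √9.4211 = 9.4211 + 3 × 3.0694 = 18.6292

18.63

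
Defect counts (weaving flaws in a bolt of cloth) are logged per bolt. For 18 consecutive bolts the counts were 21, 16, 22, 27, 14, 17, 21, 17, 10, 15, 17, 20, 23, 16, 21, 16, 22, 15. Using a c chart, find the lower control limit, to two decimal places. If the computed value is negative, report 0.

5.49

c̄ = (21 + 16 + 22 + 27 + 14 + 17 + 21 + 17 + 10 + 15 + 17 + 20 + 23 + 16 + 21 + 16 + 22 + 15) / 18 = 330 / 18 = 18.3333
LCL = c̄ − 3√c̄ = 18.3333 − 3 × 4.2817 = 5.4881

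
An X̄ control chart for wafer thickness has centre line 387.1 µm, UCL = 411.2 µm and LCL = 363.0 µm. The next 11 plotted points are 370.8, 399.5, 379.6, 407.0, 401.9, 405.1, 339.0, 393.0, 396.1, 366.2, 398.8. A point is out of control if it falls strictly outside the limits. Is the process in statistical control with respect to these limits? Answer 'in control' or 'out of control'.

out of control

Compare each point to [363.0, 411.2]: sample 7 = 339.0 < LCL.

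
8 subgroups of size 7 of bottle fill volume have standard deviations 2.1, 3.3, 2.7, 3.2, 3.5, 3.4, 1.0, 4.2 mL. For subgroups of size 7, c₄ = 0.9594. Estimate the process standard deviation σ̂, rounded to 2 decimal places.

3.05

s̄ = (2.1 + 3.3 + 2.7 + 3.2 + 3.5 + 3.4 + 1.0 + 4.2) / 8 = 2.9250
σ̂ = s̄ / c₄ = 2.9250 / 0.9594 = 3.0488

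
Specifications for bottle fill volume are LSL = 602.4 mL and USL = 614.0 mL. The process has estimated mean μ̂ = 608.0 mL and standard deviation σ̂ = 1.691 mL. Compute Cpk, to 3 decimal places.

1.104

Cpu = (USL − μ̂) / (3σ̂) = (614.0 − 608.0) / (3 × 1.691) = 1.1827; Cpl = (μ̂ − LSL) / (3σ̂) = (608.0 − 602.4) / (3 × 1.691) = 1.1039; Cpk = min(Cpu, Cpl) = 1.1039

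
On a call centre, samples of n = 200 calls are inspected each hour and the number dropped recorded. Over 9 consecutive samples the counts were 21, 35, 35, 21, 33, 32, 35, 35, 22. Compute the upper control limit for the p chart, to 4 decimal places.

p̄ = Σdᵢ / (k·n) = 269 / (9 × 200) = 0.14944
UCL = p̄ + 3·√(p̄(1−p̄)/n) = 0.14944 + 3 × √(0.14944×0.85056/200) = 0.14944 + 3 × 0.02521 = 0.22508

0.2251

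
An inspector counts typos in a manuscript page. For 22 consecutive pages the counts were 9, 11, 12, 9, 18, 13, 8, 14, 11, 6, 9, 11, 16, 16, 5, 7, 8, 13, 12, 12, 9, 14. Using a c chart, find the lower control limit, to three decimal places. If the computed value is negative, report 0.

c̄ = (9 + 11 + 12 + 9 + 18 + 13 + 8 + 14 + 11 + 6 + 9 + 11 + 16 + 16 + 5 + 7 + 8 + 13 + 12 + 12 + 9 + 14) / 22 = 243 / 22 = 11.0455
LCL = c̄ − 3√c̄ = 11.0455 − 3 × 3.3235 = 1.0750

1.075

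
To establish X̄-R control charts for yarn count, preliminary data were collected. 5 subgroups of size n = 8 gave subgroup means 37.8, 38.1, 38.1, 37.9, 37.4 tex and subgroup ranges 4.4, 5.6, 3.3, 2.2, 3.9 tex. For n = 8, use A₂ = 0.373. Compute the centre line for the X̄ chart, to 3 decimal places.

37.860

X̄̄ = (37.8 + 38.1 + 38.1 + 37.9 + 37.4) / 5 = 189.3000 / 5 = 37.8600
CL = X̄̄ = 37.8600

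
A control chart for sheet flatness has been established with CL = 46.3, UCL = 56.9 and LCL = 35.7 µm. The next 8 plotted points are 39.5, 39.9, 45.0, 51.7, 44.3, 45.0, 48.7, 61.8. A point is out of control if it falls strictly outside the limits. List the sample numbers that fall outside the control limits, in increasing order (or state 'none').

8

Compare each point to [35.7, 56.9]: sample 8 = 61.8 > UCL.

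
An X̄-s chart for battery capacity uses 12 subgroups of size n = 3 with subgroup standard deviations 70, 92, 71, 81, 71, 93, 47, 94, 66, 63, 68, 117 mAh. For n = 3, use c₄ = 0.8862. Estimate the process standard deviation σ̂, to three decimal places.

s̄ = (70 + 92 + 71 + 81 + 71 + 93 + 47 + 94 + 66 + 63 + 68 + 117) / 12 = 77.7500
σ̂ = s̄ / c₄ = 77.7500 / 0.8862 = 87.7341

87.734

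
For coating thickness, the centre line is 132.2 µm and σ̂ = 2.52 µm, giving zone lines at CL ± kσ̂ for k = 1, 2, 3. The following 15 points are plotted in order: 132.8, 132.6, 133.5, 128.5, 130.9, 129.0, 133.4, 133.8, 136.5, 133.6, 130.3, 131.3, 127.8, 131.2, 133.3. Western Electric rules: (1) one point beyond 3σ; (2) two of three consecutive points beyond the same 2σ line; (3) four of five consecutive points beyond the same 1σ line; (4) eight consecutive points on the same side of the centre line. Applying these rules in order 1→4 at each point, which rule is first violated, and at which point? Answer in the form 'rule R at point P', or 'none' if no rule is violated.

Zone of each point (C = within 1σ̂, B = 1σ̂–2σ̂, A = 2σ̂–3σ̂, * = beyond 3σ̂; sign = side of CL): 1:+C, 2:+C, 3:+C, 4:-B, 5:-C, 6:-B, 7:+C, 8:+C, 9:+B, 10:+C, 11:-C, 12:-C, 13:-B, 14:-C, 15:+C
No rule fires across all 15 points.

none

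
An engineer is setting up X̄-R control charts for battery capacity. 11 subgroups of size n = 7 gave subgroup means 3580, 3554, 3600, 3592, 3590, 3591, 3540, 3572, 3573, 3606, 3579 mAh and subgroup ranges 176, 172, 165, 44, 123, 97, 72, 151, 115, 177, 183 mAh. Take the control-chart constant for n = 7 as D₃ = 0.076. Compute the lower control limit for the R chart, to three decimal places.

R̄ = (176 + 172 + 165 + 44 + 123 + 97 + 72 + 151 + 115 + 177 + 183) / 11 = 1475.0000 / 11 = 134.0909
LCL_R = D₃·R̄ = 0.076 × 134.0909 = 10.1909

10.191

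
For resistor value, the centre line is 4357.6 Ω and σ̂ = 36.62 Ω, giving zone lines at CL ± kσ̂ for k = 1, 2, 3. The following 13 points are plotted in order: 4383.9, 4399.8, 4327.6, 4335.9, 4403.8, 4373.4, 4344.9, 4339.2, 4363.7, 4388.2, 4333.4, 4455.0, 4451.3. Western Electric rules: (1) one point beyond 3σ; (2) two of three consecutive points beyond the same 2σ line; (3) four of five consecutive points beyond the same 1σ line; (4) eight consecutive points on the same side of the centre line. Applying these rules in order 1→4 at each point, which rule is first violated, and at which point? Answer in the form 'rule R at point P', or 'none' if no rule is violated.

Zone of each point (C = within 1σ̂, B = 1σ̂–2σ̂, A = 2σ̂–3σ̂, * = beyond 3σ̂; sign = side of CL): 1:+C, 2:+B, 3:-C, 4:-C, 5:+B, 6:+C, 7:-C, 8:-C, 9:+C, 10:+C, 11:-C, 12:+A, 13:+A
Rule 2 (two of three consecutive points beyond the same 2σ limit) is satisfied at point 13.

rule 2 at point 13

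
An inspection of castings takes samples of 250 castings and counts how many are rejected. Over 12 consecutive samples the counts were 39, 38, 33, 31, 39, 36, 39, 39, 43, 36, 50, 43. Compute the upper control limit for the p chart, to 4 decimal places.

0.2241

p̄ = Σdᵢ / (k·n) = 466 / (12 × 250) = 0.15533
UCL = p̄ + 3·√(p̄(1−p̄)/n) = 0.15533 + 3 × √(0.15533×0.84467/250) = 0.15533 + 3 × 0.02291 = 0.22406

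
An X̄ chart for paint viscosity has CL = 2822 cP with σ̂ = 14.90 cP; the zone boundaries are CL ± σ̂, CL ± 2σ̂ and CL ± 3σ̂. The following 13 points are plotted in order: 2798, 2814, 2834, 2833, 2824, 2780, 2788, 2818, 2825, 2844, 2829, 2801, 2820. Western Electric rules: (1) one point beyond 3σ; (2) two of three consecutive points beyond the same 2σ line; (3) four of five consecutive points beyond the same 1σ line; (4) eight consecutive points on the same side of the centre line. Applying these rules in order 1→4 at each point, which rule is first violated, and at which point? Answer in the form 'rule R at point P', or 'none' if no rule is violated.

Zone of each point (C = within 1σ̂, B = 1σ̂–2σ̂, A = 2σ̂–3σ̂, * = beyond 3σ̂; sign = side of CL): 1:-B, 2:-C, 3:+C, 4:+C, 5:+C, 6:-A, 7:-A, 8:-C, 9:+C, 10:+B, 11:+C, 12:-B, 13:-C
Rule 2 (two of three consecutive points beyond the same 2σ limit) is satisfied at point 7.

rule 2 at point 7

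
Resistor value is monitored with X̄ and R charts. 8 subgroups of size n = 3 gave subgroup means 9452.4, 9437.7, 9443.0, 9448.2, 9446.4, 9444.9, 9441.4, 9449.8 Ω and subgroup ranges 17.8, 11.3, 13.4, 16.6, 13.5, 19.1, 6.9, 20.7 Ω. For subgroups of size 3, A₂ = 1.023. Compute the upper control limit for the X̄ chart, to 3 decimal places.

9460.730

X̄̄ = (9452.4 + 9437.7 + 9443.0 + 9448.2 + 9446.4 + 9444.9 + 9441.4 + 9449.8) / 8 = 75563.8000 / 8 = 9445.4750
R̄ = (17.8 + 11.3 + 13.4 + 16.6 + 13.5 + 19.1 + 6.9 + 20.7) / 8 = 119.3000 / 8 = 14.9125
UCL = X̄̄ + A₂·R̄ = 9445.4750 + 1.023 × 14.9125 = 9460.7305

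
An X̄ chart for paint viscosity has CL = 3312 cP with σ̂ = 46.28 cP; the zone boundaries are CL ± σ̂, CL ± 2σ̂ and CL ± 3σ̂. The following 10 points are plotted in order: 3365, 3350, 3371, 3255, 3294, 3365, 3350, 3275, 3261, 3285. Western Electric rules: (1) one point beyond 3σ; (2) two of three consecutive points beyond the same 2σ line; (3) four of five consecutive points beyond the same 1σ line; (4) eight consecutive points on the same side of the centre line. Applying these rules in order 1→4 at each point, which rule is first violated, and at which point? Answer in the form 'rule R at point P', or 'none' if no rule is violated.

Zone of each point (C = within 1σ̂, B = 1σ̂–2σ̂, A = 2σ̂–3σ̂, * = beyond 3σ̂; sign = side of CL): 1:+B, 2:+C, 3:+B, 4:-B, 5:-C, 6:+B, 7:+C, 8:-C, 9:-B, 10:-C
No rule fires across all 10 points.

none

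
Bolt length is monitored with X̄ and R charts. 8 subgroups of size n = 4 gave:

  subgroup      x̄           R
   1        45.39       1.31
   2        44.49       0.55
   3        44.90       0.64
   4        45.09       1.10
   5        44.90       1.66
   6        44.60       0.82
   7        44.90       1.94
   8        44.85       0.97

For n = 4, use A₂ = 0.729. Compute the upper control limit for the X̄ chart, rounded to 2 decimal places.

X̄̄ = (45.39 + 44.49 + 44.90 + 45.09 + 44.90 + 44.60 + 44.90 + 44.85) / 8 = 359.1200 / 8 = 44.8900
R̄ = (1.31 + 0.55 + 0.64 + 1.10 + 1.66 + 0.82 + 1.94 + 0.97) / 8 = 8.9900 / 8 = 1.1238
UCL = X̄̄ + A₂·R̄ = 44.8900 + 0.729 × 1.1238 = 45.7092

45.71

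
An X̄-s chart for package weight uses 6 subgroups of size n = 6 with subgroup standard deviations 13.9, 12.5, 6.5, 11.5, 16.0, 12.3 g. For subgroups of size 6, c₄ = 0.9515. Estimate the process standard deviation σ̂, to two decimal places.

12.73

s̄ = (13.9 + 12.5 + 6.5 + 11.5 + 16.0 + 12.3) / 6 = 12.1167
σ̂ = s̄ / c₄ = 12.1167 / 0.9515 = 12.7343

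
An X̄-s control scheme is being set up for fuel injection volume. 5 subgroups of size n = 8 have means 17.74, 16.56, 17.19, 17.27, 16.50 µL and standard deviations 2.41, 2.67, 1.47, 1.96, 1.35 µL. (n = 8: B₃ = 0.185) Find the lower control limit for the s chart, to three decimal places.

0.365

s̄ = (2.41 + 2.67 + 1.47 + 1.96 + 1.35) / 5 = 1.9720
LCL_s = B₃·s̄ = 0.185 × 1.9720 = 0.3648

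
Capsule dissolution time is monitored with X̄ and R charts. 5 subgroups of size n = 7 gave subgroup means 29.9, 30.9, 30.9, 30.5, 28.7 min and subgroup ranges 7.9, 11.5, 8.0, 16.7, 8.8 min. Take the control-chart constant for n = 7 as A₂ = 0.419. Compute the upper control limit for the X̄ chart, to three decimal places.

X̄̄ = (29.9 + 30.9 + 30.9 + 30.5 + 28.7) / 5 = 150.9000 / 5 = 30.1800
R̄ = (7.9 + 11.5 + 8.0 + 16.7 + 8.8) / 5 = 52.9000 / 5 = 10.5800
UCL = X̄̄ + A₂·R̄ = 30.1800 + 0.419 × 10.5800 = 34.6130

34.613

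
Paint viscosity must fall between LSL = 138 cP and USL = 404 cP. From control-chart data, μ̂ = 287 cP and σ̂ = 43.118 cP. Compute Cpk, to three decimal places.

0.904

Cpu = (USL − μ̂) / (3σ̂) = (404 − 287) / (3 × 43.118) = 0.9045; Cpl = (μ̂ − LSL) / (3σ̂) = (287 − 138) / (3 × 43.118) = 1.1519; Cpk = min(Cpu, Cpl) = 0.9045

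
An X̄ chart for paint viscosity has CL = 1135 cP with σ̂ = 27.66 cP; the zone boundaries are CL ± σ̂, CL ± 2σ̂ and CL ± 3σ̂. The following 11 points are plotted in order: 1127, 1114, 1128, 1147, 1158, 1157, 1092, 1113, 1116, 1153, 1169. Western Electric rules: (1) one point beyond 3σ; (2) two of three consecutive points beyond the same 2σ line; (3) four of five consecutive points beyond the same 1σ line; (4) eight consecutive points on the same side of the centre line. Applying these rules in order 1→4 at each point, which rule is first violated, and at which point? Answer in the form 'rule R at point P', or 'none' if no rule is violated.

none

Zone of each point (C = within 1σ̂, B = 1σ̂–2σ̂, A = 2σ̂–3σ̂, * = beyond 3σ̂; sign = side of CL): 1:-C, 2:-C, 3:-C, 4:+C, 5:+C, 6:+C, 7:-B, 8:-C, 9:-C, 10:+C, 11:+B
No rule fires across all 11 points.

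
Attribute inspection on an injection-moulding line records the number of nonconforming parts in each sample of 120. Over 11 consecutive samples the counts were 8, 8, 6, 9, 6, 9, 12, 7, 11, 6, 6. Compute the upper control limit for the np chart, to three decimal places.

16.198

p̄ = Σdᵢ / (k·n) = 88 / (11 × 120) = 0.06667
UCL = np̄ + 3·√(np̄(1−p̄)) = 8.0000 + 3 × √(8.0000×0.93333) = 8.0000 + 3 × 2.7325 = 16.1976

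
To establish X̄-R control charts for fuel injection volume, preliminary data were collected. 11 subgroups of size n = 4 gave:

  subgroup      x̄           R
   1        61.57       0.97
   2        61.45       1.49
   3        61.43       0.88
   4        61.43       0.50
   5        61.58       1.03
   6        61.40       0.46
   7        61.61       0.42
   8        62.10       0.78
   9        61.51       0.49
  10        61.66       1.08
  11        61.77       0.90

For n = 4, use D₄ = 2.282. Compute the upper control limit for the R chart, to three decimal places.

1.867

R̄ = (0.97 + 1.49 + 0.88 + 0.50 + 1.03 + 0.46 + 0.42 + 0.78 + 0.49 + 1.08 + 0.90) / 11 = 9.0000 / 11 = 0.8182
UCL_R = D₄·R̄ = 2.282 × 0.8182 = 1.8671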